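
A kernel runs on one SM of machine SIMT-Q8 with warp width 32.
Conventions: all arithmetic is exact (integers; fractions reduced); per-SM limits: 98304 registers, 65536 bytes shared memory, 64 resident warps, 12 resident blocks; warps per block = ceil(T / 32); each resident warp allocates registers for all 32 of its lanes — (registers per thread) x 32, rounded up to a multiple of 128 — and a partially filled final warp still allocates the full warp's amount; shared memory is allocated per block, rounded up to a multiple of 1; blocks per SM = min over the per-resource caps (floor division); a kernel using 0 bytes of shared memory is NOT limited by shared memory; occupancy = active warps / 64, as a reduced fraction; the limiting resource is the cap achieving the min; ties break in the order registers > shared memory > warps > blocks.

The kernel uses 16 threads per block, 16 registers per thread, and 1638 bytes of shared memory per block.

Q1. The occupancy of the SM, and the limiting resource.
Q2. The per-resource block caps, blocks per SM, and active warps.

Answer: occupancy 3/16, limited by blocks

registers: 192 blocks
shared memory: 40 blocks
warps: 64 blocks
blocks: 12 blocks

Answer: 12 blocks, 12 active warps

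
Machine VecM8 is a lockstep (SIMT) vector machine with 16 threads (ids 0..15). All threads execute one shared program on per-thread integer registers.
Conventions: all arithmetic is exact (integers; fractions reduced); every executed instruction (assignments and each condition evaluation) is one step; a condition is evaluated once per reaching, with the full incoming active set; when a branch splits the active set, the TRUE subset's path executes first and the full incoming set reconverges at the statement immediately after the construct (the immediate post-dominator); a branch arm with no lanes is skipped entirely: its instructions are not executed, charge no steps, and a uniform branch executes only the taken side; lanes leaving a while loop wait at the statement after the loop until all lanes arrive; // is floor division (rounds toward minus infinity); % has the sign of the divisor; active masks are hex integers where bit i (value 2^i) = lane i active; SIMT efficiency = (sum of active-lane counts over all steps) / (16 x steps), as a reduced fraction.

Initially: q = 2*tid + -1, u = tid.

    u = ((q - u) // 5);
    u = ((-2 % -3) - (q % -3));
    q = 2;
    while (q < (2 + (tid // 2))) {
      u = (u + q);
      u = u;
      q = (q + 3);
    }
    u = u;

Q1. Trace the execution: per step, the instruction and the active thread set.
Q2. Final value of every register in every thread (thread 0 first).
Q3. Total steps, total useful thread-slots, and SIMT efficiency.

step 0: u <- ((q - u) // 5)          0xffff
step 1: u <- ((-2 % -3) - (q % -3))  0xffff
step 2: q <- 2                       0xffff
step 3: eval (q < (2 + (tid // 2)))  0xffff
step 4: u <- (u + q)                 0xfffc
step 5: u <- u                       0xfffc
step 6: q <- (q + 3)                 0xfffc
step 7: eval (q < (2 + (tid // 2)))  0xfffc
step 8: u <- (u + q)                 0xff00
step 9: u <- u                       0xff00
step 10: q <- (q + 3)                 0xff00
step 11: eval (q < (2 + (tid // 2)))  0xff00
step 12: u <- (u + q)                 0xc000
step 13: u <- u                       0xc000
step 14: q <- (q + 3)                 0xc000
step 15: eval (q < (2 + (tid // 2)))  0xc000
step 16: u <- u                       0xffff

Answer: 17 steps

q: 2,2,5,5,5,5,5,5,8,8,8,8,8,8,11,11
u: -1,0,0,1,2,0,1,2,5,6,7,5,6,7,13,14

steps = 17; useful = 176; efficiency = 176/272 = 11/17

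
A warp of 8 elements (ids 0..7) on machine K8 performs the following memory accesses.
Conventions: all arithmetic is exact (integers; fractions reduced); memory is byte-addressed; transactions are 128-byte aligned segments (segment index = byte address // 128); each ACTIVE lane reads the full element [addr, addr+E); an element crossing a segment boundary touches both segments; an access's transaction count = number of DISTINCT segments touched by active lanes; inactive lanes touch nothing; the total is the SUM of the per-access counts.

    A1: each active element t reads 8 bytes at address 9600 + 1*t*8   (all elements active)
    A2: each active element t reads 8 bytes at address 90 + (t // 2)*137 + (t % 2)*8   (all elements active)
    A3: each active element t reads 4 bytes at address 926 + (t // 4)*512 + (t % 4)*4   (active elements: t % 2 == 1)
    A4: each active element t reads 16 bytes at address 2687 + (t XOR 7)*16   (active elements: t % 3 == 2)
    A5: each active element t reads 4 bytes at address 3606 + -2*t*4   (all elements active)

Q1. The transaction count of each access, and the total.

A1: 1 transaction
A2: 5 transactions
A3: 2 transactions
A4: 1 transaction
A5: 2 transactions

Answer: 1,5,2,1,2; total 11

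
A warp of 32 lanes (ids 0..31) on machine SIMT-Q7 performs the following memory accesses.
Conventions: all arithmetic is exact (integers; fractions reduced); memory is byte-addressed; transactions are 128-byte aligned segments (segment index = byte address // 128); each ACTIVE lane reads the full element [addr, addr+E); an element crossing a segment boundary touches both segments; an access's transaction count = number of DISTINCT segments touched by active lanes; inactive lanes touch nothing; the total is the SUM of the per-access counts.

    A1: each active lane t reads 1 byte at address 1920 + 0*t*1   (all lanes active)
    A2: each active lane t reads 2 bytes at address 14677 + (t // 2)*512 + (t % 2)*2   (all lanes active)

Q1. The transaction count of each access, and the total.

A1: 1 transaction
A2: 16 transactions

Answer: 1,16; total 17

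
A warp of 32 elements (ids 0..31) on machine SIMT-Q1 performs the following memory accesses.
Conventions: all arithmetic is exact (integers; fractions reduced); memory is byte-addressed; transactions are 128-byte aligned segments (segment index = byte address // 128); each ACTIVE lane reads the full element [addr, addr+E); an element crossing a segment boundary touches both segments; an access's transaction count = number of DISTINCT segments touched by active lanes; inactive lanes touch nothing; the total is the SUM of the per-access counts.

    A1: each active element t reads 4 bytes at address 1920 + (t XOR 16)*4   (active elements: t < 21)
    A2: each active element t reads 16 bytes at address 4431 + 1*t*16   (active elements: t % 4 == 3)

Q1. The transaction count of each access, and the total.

A1: 1 transaction
A2: 5 transactions

Answer: 1,5; total 6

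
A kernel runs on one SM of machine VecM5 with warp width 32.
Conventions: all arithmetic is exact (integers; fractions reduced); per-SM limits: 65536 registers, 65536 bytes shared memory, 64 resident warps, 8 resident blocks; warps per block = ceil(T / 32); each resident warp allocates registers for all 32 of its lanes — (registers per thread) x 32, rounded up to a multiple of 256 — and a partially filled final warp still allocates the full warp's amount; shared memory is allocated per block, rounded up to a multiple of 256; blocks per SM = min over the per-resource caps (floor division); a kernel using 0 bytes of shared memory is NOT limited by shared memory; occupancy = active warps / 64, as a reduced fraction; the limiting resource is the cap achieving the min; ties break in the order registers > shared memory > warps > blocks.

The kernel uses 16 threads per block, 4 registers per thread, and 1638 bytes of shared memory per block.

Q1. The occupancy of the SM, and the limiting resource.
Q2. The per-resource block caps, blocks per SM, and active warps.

Answer: occupancy 1/8, limited by blocks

registers: 256 blocks
shared memory: 36 blocks
warps: 64 blocks
blocks: 8 blocks

Answer: 8 blocks, 8 active warps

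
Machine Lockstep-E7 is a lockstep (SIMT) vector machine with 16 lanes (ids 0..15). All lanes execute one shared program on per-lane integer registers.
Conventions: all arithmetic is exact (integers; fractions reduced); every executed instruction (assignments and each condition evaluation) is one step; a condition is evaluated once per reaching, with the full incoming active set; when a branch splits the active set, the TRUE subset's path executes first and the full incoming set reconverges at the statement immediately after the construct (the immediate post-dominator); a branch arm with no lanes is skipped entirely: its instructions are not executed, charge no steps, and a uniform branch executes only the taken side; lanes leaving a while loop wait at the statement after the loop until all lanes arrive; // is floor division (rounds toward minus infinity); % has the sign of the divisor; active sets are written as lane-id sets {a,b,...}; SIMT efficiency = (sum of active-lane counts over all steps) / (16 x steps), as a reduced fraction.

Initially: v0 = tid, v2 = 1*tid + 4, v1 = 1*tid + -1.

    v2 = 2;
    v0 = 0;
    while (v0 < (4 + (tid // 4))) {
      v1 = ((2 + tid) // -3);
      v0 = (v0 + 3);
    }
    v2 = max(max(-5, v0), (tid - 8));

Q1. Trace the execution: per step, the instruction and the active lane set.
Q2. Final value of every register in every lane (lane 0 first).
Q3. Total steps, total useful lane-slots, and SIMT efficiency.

step 0: v2 <- 2                      {0,1,2,3,4,5,6,7,8,9,10,11,12,13,14,15}
step 1: v0 <- 0                      {0,1,2,3,4,5,6,7,8,9,10,11,12,13,14,15}
step 2: eval (v0 < (4 + (tid // 4))) {0,1,2,3,4,5,6,7,8,9,10,11,12,13,14,15}
step 3: v1 <- ((2 + tid) // -3)      {0,1,2,3,4,5,6,7,8,9,10,11,12,13,14,15}
step 4: v0 <- (v0 + 3)               {0,1,2,3,4,5,6,7,8,9,10,11,12,13,14,15}
step 5: eval (v0 < (4 + (tid // 4))) {0,1,2,3,4,5,6,7,8,9,10,11,12,13,14,15}
step 6: v1 <- ((2 + tid) // -3)      {0,1,2,3,4,5,6,7,8,9,10,11,12,13,14,15}
step 7: v0 <- (v0 + 3)               {0,1,2,3,4,5,6,7,8,9,10,11,12,13,14,15}
step 8: eval (v0 < (4 + (tid // 4))) {0,1,2,3,4,5,6,7,8,9,10,11,12,13,14,15}
step 9: v1 <- ((2 + tid) // -3)      {12,13,14,15}
step 10: v0 <- (v0 + 3)               {12,13,14,15}
step 11: eval (v0 < (4 + (tid // 4))) {12,13,14,15}
step 12: v2 <- max(max(-5, v0), (tid - 8)) {0,1,2,3,4,5,6,7,8,9,10,11,12,13,14,15}

Answer: 13 steps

v0: 6,6,6,6,6,6,6,6,6,6,6,6,9,9,9,9
v2: 6,6,6,6,6,6,6,6,6,6,6,6,9,9,9,9
v1: -1,-1,-2,-2,-2,-3,-3,-3,-4,-4,-4,-5,-5,-5,-6,-6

steps = 13; useful = 172; efficiency = 172/208 = 43/52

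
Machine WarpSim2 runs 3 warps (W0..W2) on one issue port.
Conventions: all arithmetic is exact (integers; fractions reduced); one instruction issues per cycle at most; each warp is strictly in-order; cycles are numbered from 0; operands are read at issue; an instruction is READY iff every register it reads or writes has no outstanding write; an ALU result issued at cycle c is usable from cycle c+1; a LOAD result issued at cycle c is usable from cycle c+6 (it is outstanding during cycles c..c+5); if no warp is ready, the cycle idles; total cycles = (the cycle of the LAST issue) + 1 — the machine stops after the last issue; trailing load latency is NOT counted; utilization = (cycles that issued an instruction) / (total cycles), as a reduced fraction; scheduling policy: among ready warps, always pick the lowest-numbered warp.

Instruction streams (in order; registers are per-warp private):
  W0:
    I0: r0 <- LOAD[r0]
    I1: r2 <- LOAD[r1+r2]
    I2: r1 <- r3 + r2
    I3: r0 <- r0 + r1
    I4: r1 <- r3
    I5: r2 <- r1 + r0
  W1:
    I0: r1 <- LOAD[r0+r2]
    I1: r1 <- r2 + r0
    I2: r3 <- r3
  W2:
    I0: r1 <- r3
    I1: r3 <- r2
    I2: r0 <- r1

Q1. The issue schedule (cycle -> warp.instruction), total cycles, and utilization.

cycle 0: W0.I0
cycle 1: W0.I1
cycle 2: W1.I0
cycle 3: W2.I0
cycle 4: W2.I1
cycle 5: W2.I2
cycle 6: idle
cycle 7: W0.I2
cycle 8: W0.I3
cycle 9: W0.I4
cycle 10: W0.I5
cycle 11: W1.I1
cycle 12: W1.I2

Answer: 13 cycles, utilization 12/13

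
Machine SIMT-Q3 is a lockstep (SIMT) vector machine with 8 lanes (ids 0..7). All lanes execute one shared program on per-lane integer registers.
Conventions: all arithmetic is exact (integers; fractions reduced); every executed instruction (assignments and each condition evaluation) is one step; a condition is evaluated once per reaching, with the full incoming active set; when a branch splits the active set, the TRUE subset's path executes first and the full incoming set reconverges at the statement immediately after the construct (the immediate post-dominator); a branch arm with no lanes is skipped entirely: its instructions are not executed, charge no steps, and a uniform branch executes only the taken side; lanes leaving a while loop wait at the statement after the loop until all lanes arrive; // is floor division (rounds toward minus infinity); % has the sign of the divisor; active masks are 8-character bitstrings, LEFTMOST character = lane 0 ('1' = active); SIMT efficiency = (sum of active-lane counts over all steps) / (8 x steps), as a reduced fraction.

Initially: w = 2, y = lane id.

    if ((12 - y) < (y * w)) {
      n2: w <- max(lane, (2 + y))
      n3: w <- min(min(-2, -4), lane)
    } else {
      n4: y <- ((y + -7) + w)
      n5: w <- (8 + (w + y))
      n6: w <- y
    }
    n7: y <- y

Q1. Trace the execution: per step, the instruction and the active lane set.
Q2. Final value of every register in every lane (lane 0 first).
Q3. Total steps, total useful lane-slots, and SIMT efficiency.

step 0: eval ((12 - y) < (y * w))    11111111
step 1: w <- max(lane, (2 + y))      00000111
step 2: w <- min(min(-2, -4), lane)  00000111
step 3: y <- ((y + -7) + w)          11111000
step 4: w <- (8 + (w + y))           11111000
step 5: w <- y                       11111000
step 6: y <- y                       11111111

Answer: 7 steps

w: -5,-4,-3,-2,-1,-4,-4,-4
y: -5,-4,-3,-2,-1,5,6,7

steps = 7; useful = 37; efficiency = 37/56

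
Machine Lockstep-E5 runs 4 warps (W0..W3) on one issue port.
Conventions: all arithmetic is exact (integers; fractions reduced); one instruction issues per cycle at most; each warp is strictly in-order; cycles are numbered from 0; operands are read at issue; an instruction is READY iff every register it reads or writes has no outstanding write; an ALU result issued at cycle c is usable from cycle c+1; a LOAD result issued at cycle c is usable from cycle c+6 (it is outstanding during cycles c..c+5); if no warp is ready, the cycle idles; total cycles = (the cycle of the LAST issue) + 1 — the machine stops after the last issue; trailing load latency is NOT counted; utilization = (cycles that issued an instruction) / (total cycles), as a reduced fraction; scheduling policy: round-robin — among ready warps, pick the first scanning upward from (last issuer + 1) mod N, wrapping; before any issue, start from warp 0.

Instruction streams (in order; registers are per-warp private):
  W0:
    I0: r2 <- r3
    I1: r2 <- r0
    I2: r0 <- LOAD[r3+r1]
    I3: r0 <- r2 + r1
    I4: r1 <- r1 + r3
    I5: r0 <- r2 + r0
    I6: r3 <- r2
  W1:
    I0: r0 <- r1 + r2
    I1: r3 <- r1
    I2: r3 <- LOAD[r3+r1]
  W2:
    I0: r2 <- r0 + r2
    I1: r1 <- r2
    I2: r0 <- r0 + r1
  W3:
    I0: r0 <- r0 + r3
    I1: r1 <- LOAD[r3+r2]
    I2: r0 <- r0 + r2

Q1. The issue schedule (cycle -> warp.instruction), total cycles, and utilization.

cycle 0: W0.I0
cycle 1: W1.I0
cycle 2: W2.I0
cycle 3: W3.I0
cycle 4: W0.I1
cycle 5: W1.I1
cycle 6: W2.I1
cycle 7: W3.I1
cycle 8: W0.I2
cycle 9: W1.I2
cycle 10: W2.I2
cycle 11: W3.I2
cycle 12: idle
cycle 13: idle
cycle 14: W0.I3
cycle 15: W0.I4
cycle 16: W0.I5
cycle 17: W0.I6

Answer: 18 cycles, utilization 8/9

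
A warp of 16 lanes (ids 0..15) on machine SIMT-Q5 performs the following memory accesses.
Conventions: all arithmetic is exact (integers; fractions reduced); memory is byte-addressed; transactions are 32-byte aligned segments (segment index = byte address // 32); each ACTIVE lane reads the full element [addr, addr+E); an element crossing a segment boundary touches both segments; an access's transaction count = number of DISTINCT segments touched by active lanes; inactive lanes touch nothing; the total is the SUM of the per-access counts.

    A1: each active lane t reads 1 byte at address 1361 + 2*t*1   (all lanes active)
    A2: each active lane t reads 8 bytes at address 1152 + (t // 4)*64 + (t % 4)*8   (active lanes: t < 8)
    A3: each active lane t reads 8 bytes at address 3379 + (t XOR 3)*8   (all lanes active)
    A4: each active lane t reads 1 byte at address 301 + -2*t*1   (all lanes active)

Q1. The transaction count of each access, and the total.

A1: 2 transactions
A2: 2 transactions
A3: 5 transactions
A4: 2 transactions

Answer: 2,2,5,2; total 11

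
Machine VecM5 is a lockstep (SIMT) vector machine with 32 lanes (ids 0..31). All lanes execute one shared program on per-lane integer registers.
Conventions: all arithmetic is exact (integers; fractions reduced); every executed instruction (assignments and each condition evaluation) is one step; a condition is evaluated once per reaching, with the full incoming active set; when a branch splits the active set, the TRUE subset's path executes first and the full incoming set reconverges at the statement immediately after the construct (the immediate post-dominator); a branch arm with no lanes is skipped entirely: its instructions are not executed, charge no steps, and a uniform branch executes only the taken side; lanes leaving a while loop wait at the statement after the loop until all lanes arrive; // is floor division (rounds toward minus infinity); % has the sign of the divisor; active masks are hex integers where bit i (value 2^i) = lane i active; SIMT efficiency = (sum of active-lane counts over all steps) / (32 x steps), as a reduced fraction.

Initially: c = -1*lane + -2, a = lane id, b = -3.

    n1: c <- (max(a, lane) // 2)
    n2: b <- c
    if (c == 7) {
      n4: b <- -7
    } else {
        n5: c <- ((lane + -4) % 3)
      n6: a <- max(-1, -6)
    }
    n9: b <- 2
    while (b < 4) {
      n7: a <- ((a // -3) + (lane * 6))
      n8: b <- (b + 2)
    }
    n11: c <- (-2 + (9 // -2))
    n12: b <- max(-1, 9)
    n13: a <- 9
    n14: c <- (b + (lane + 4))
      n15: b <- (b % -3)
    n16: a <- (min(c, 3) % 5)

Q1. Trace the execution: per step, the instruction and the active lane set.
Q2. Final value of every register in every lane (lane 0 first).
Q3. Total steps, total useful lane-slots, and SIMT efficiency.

step 0: c <- (max(a, lane) // 2)     0xffffffff
step 1: b <- c                       0xffffffff
step 2: eval (c == 7)                0xffffffff
step 3: b <- -7                      0x0000c000
step 4: c <- ((lane + -4) % 3)       0xffff3fff
step 5: a <- max(-1, -6)             0xffff3fff
step 6: b <- 2                       0xffffffff
step 7: eval (b < 4)                 0xffffffff
step 8: a <- ((a // -3) + (lane * 6)) 0xffffffff
step 9: b <- (b + 2)                 0xffffffff
step 10: eval (b < 4)                 0xffffffff
step 11: c <- (-2 + (9 // -2))        0xffffffff
step 12: b <- max(-1, 9)              0xffffffff
step 13: a <- 9                       0xffffffff
step 14: c <- (b + (lane + 4))        0xffffffff
step 15: b <- (b % -3)                0xffffffff
step 16: a <- (min(c, 3) % 5)         0xffffffff

Answer: 17 steps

c: 13,14,15,16,17,18,19,20,21,22,23,24,25,26,27,28,29,30,31,32,33,34,35,36,37,38,39,40,41,42,43,44
a: 3,3,3,3,3,3,3,3,3,3,3,3,3,3,3,3,3,3,3,3,3,3,3,3,3,3,3,3,3,3,3,3
b: 0,0,0,0,0,0,0,0,0,0,0,0,0,0,0,0,0,0,0,0,0,0,0,0,0,0,0,0,0,0,0,0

steps = 17; useful = 510; efficiency = 510/544 = 15/16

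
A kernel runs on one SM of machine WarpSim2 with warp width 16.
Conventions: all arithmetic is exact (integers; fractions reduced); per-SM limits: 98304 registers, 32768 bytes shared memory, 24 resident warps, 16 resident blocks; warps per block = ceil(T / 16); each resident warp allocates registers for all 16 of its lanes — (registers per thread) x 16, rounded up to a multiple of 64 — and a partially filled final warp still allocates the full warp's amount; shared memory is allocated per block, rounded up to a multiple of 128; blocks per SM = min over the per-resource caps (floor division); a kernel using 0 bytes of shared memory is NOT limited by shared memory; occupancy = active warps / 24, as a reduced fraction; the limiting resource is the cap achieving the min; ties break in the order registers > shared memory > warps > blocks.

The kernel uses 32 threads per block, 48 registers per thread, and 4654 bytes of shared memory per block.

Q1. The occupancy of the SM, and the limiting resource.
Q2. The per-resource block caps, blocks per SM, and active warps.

Answer: occupancy 1/2, limited by shared memory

registers: 64 blocks
shared memory: 6 blocks
warps: 12 blocks
blocks: 16 blocks

Answer: 6 blocks, 12 active warps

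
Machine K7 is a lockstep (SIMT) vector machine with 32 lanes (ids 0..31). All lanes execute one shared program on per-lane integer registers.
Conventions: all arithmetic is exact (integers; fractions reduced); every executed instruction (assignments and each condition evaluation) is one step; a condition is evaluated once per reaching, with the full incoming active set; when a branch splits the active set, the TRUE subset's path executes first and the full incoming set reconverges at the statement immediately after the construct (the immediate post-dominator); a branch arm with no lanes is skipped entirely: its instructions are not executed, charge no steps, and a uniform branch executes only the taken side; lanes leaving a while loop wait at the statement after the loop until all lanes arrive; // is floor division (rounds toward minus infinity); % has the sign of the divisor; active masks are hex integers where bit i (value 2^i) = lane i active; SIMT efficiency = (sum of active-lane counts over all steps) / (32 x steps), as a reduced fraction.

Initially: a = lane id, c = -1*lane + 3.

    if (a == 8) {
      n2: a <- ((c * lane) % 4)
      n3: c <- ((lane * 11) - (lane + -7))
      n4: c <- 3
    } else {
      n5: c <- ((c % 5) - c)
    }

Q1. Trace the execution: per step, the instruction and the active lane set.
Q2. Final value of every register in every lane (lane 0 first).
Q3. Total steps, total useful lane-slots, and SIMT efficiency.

step 0: eval (a == 8)                0xffffffff
step 1: a <- ((c * lane) % 4)        0x00000100
step 2: c <- ((lane * 11) - (lane + -7)) 0x00000100
step 3: c <- 3                       0x00000100
step 4: c <- ((c % 5) - c)           0xfffffeff

Answer: 5 steps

a: 0,1,2,3,4,5,6,7,0,9,10,11,12,13,14,15,16,17,18,19,20,21,22,23,24,25,26,27,28,29,30,31
c: 0,0,0,0,5,5,5,5,3,10,10,10,10,10,15,15,15,15,15,20,20,20,20,20,25,25,25,25,25,30,30,30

steps = 5; useful = 66; efficiency = 66/160 = 33/80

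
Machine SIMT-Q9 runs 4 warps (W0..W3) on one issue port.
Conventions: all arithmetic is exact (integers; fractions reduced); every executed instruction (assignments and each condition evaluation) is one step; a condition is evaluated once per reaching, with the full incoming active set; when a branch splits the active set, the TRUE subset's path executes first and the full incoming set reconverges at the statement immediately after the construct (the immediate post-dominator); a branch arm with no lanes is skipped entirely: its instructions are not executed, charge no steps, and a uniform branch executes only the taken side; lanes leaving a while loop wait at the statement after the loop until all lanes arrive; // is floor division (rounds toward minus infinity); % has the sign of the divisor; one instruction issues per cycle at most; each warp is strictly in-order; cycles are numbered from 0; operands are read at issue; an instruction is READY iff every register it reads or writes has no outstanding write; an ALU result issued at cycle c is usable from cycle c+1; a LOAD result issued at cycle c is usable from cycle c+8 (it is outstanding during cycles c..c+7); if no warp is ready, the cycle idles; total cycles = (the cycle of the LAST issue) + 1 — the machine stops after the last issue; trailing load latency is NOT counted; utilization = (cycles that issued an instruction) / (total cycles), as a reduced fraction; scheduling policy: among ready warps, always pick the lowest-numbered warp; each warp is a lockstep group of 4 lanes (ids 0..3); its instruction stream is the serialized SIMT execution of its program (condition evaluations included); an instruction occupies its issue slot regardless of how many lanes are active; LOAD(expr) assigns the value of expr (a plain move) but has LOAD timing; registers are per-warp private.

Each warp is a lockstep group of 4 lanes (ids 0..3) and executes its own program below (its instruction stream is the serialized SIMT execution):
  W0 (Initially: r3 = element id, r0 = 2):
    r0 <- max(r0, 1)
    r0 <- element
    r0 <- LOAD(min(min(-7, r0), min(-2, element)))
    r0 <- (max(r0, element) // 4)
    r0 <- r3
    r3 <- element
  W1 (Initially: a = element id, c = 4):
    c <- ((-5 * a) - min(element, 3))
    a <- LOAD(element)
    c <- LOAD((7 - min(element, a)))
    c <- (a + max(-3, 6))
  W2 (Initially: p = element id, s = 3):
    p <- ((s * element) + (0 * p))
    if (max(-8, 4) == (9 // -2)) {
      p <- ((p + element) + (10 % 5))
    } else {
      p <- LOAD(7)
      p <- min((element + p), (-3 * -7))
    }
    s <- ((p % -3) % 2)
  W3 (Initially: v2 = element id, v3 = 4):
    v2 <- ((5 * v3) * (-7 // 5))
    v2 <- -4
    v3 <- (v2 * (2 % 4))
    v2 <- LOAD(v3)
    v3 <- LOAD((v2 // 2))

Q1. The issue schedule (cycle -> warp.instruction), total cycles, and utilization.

cycle 0: W0.I0
cycle 1: W0.I1
cycle 2: W0.I2
cycle 3: W1.I0
cycle 4: W1.I1
cycle 5: W2.I0
cycle 6: W2.I1
cycle 7: W2.I2
cycle 8: W3.I0
cycle 9: W3.I1
cycle 10: W0.I3
cycle 11: W0.I4
cycle 12: W0.I5
cycle 13: W1.I2
cycle 14: W3.I2
cycle 15: W2.I3
cycle 16: W2.I4
cycle 17: W3.I3
cycle 18: idle
cycle 19: idle
cycle 20: idle
cycle 21: W1.I3
cycle 22: idle
cycle 23: idle
cycle 24: idle
cycle 25: W3.I4

Answer: 26 cycles, utilization 10/13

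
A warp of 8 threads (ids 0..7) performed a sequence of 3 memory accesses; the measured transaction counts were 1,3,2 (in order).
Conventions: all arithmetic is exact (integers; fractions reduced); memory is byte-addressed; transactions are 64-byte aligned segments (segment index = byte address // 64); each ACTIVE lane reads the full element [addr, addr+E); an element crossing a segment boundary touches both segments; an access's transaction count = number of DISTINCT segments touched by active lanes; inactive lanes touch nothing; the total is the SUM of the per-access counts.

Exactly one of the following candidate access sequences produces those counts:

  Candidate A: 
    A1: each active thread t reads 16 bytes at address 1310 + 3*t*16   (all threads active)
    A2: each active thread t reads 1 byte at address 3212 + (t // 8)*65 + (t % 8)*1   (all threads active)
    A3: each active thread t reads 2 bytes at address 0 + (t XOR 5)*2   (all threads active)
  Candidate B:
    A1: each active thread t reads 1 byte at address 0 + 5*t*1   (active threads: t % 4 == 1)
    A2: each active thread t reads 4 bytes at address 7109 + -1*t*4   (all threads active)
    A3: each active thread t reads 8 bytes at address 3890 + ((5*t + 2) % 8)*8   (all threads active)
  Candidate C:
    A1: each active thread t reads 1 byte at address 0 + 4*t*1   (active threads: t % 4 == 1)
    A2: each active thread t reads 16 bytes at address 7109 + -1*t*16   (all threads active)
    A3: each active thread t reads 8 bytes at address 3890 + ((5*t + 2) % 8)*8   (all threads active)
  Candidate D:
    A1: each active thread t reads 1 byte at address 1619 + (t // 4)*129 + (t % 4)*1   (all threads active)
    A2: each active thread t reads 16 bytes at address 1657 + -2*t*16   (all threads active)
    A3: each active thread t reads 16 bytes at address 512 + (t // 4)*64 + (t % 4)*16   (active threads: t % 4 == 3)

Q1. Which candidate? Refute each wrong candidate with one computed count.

A: A1 gives 6 transactions, not 1
B: A2 gives 2 transactions, not 3
D: A1 gives 2 transactions, not 1
C: all counts match (1,3,2)

Answer: C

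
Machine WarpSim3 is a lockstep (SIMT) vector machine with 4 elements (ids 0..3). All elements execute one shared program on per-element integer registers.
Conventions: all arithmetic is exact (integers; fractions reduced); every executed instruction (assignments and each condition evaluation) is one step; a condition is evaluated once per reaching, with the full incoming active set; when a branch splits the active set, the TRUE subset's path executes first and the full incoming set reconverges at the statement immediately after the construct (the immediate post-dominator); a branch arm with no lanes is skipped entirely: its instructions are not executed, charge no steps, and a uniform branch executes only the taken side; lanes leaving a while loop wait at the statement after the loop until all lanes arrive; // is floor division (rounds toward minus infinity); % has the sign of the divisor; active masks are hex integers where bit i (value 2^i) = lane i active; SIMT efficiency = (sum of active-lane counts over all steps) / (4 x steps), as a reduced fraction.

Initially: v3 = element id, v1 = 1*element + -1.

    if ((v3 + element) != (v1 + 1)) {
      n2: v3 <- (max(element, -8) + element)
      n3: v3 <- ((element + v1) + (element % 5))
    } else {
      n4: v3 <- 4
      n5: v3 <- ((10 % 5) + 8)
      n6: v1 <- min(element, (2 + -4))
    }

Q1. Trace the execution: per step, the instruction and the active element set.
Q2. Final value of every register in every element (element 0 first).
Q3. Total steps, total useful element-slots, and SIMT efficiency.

step 0: eval ((v3 + element) != (v1 + 1)) 0xf
step 1: v3 <- (max(element, -8) + element) 0xe
step 2: v3 <- ((element + v1) + (element % 5)) 0xe
step 3: v3 <- 4                      0x1
step 4: v3 <- ((10 % 5) + 8)         0x1
step 5: v1 <- min(element, (2 + -4)) 0x1

Answer: 6 steps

v3: 8,2,5,8
v1: -2,0,1,2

steps = 6; useful = 13; efficiency = 13/24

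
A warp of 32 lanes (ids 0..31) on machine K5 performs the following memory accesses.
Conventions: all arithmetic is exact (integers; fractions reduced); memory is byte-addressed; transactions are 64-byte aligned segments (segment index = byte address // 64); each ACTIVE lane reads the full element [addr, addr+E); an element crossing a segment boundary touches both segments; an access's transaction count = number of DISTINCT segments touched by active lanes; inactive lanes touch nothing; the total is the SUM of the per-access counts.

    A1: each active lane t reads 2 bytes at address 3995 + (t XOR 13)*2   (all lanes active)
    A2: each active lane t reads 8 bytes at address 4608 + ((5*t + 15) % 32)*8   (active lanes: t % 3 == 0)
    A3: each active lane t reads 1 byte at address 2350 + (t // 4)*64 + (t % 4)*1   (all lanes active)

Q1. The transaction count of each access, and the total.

A1: 2 transactions
A2: 4 transactions
A3: 8 transactions

Answer: 2,4,8; total 14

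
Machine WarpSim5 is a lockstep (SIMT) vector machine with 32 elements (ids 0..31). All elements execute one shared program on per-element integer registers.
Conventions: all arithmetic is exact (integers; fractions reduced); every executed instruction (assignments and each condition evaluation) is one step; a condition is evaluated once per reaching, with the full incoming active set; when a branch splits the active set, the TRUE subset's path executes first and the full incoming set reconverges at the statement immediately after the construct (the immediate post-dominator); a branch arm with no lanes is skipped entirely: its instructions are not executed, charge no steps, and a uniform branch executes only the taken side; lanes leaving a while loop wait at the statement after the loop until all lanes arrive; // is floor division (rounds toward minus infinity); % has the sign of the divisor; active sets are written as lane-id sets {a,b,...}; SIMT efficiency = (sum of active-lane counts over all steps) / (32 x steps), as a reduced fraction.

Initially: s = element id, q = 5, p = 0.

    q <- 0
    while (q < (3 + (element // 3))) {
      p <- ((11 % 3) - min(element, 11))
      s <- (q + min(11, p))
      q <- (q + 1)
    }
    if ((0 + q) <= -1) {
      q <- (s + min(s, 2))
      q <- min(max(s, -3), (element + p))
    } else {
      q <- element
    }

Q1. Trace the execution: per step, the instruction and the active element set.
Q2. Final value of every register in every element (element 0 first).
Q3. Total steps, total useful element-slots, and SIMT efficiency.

step 0: q <- 0                       {0,1,2,3,4,5,6,7,8,9,10,11,12,13,14,15,16,17,18,19,20,21,22,23,24,25,26,27,28,29,30,31}
step 1: eval (q < (3 + (element // 3))) {0,1,2,3,4,5,6,7,8,9,10,11,12,13,14,15,16,17,18,19,20,21,22,23,24,25,26,27,28,29,30,31}
step 2: p <- ((11 % 3) - min(element, 11)) {0,1,2,3,4,5,6,7,8,9,10,11,12,13,14,15,16,17,18,19,20,21,22,23,24,25,26,27,28,29,30,31}
step 3: s <- (q + min(11, p))        {0,1,2,3,4,5,6,7,8,9,10,11,12,13,14,15,16,17,18,19,20,21,22,23,24,25,26,27,28,29,30,31}
step 4: q <- (q + 1)                 {0,1,2,3,4,5,6,7,8,9,10,11,12,13,14,15,16,17,18,19,20,21,22,23,24,25,26,27,28,29,30,31}
step 5: eval (q < (3 + (element // 3))) {0,1,2,3,4,5,6,7,8,9,10,11,12,13,14,15,16,17,18,19,20,21,22,23,24,25,26,27,28,29,30,31}
step 6: p <- ((11 % 3) - min(element, 11)) {0,1,2,3,4,5,6,7,8,9,10,11,12,13,14,15,16,17,18,19,20,21,22,23,24,25,26,27,28,29,30,31}
step 7: s <- (q + min(11, p))        {0,1,2,3,4,5,6,7,8,9,10,11,12,13,14,15,16,17,18,19,20,21,22,23,24,25,26,27,28,29,30,31}
step 8: q <- (q + 1)                 {0,1,2,3,4,5,6,7,8,9,10,11,12,13,14,15,16,17,18,19,20,21,22,23,24,25,26,27,28,29,30,31}
step 9: eval (q < (3 + (element // 3))) {0,1,2,3,4,5,6,7,8,9,10,11,12,13,14,15,16,17,18,19,20,21,22,23,24,25,26,27,28,29,30,31}
step 10: p <- ((11 % 3) - min(element, 11)) {0,1,2,3,4,5,6,7,8,9,10,11,12,13,14,15,16,17,18,19,20,21,22,23,24,25,26,27,28,29,30,31}
step 11: s <- (q + min(11, p))        {0,1,2,3,4,5,6,7,8,9,10,11,12,13,14,15,16,17,18,19,20,21,22,23,24,25,26,27,28,29,30,31}
step 12: q <- (q + 1)                 {0,1,2,3,4,5,6,7,8,9,10,11,12,13,14,15,16,17,18,19,20,21,22,23,24,25,26,27,28,29,30,31}
step 13: eval (q < (3 + (element // 3))) {0,1,2,3,4,5,6,7,8,9,10,11,12,13,14,15,16,17,18,19,20,21,22,23,24,25,26,27,28,29,30,31}
step 14: p <- ((11 % 3) - min(element, 11)) {3,4,5,6,7,8,9,10,11,12,13,14,15,16,17,18,19,20,21,22,23,24,25,26,27,28,29,30,31}
step 15: s <- (q + min(11, p))        {3,4,5,6,7,8,9,10,11,12,13,14,15,16,17,18,19,20,21,22,23,24,25,26,27,28,29,30,31}
step 16: q <- (q + 1)                 {3,4,5,6,7,8,9,10,11,12,13,14,15,16,17,18,19,20,21,22,23,24,25,26,27,28,29,30,31}
step 17: eval (q < (3 + (element // 3))) {3,4,5,6,7,8,9,10,11,12,13,14,15,16,17,18,19,20,21,22,23,24,25,26,27,28,29,30,31}
step 18: p <- ((11 % 3) - min(element, 11)) {6,7,8,9,10,11,12,13,14,15,16,17,18,19,20,21,22,23,24,25,26,27,28,29,30,31}
step 19: s <- (q + min(11, p))        {6,7,8,9,10,11,12,13,14,15,16,17,18,19,20,21,22,23,24,25,26,27,28,29,30,31}
step 20: q <- (q + 1)                 {6,7,8,9,10,11,12,13,14,15,16,17,18,19,20,21,22,23,24,25,26,27,28,29,30,31}
step 21: eval (q < (3 + (element // 3))) {6,7,8,9,10,11,12,13,14,15,16,17,18,19,20,21,22,23,24,25,26,27,28,29,30,31}
step 22: p <- ((11 % 3) - min(element, 11)) {9,10,11,12,13,14,15,16,17,18,19,20,21,22,23,24,25,26,27,28,29,30,31}
step 23: s <- (q + min(11, p))        {9,10,11,12,13,14,15,16,17,18,19,20,21,22,23,24,25,26,27,28,29,30,31}
step 24: q <- (q + 1)                 {9,10,11,12,13,14,15,16,17,18,19,20,21,22,23,24,25,26,27,28,29,30,31}
step 25: eval (q < (3 + (element // 3))) {9,10,11,12,13,14,15,16,17,18,19,20,21,22,23,24,25,26,27,28,29,30,31}
step 26: p <- ((11 % 3) - min(element, 11)) {12,13,14,15,16,17,18,19,20,21,22,23,24,25,26,27,28,29,30,31}
step 27: s <- (q + min(11, p))        {12,13,14,15,16,17,18,19,20,21,22,23,24,25,26,27,28,29,30,31}
step 28: q <- (q + 1)                 {12,13,14,15,16,17,18,19,20,21,22,23,24,25,26,27,28,29,30,31}
step 29: eval (q < (3 + (element // 3))) {12,13,14,15,16,17,18,19,20,21,22,23,24,25,26,27,28,29,30,31}
step 30: p <- ((11 % 3) - min(element, 11)) {15,16,17,18,19,20,21,22,23,24,25,26,27,28,29,30,31}
step 31: s <- (q + min(11, p))        {15,16,17,18,19,20,21,22,23,24,25,26,27,28,29,30,31}
step 32: q <- (q + 1)                 {15,16,17,18,19,20,21,22,23,24,25,26,27,28,29,30,31}
step 33: eval (q < (3 + (element // 3))) {15,16,17,18,19,20,21,22,23,24,25,26,27,28,29,30,31}
step 34: p <- ((11 % 3) - min(element, 11)) {18,19,20,21,22,23,24,25,26,27,28,29,30,31}
step 35: s <- (q + min(11, p))        {18,19,20,21,22,23,24,25,26,27,28,29,30,31}
step 36: q <- (q + 1)                 {18,19,20,21,22,23,24,25,26,27,28,29,30,31}
step 37: eval (q < (3 + (element // 3))) {18,19,20,21,22,23,24,25,26,27,28,29,30,31}
step 38: p <- ((11 % 3) - min(element, 11)) {21,22,23,24,25,26,27,28,29,30,31}
step 39: s <- (q + min(11, p))        {21,22,23,24,25,26,27,28,29,30,31}
step 40: q <- (q + 1)                 {21,22,23,24,25,26,27,28,29,30,31}
step 41: eval (q < (3 + (element // 3))) {21,22,23,24,25,26,27,28,29,30,31}
step 42: p <- ((11 % 3) - min(element, 11)) {24,25,26,27,28,29,30,31}
step 43: s <- (q + min(11, p))        {24,25,26,27,28,29,30,31}
step 44: q <- (q + 1)                 {24,25,26,27,28,29,30,31}
step 45: eval (q < (3 + (element // 3))) {24,25,26,27,28,29,30,31}
step 46: p <- ((11 % 3) - min(element, 11)) {27,28,29,30,31}
step 47: s <- (q + min(11, p))        {27,28,29,30,31}
step 48: q <- (q + 1)                 {27,28,29,30,31}
step 49: eval (q < (3 + (element // 3))) {27,28,29,30,31}
step 50: p <- ((11 % 3) - min(element, 11)) {30,31}
step 51: s <- (q + min(11, p))        {30,31}
step 52: q <- (q + 1)                 {30,31}
step 53: eval (q < (3 + (element // 3))) {30,31}
step 54: eval ((0 + q) <= -1)         {0,1,2,3,4,5,6,7,8,9,10,11,12,13,14,15,16,17,18,19,20,21,22,23,24,25,26,27,28,29,30,31}
step 55: q <- element                 {0,1,2,3,4,5,6,7,8,9,10,11,12,13,14,15,16,17,18,19,20,21,22,23,24,25,26,27,28,29,30,31}

Answer: 56 steps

s: 4,3,2,2,1,0,0,-1,-2,-2,-3,-4,-3,-3,-3,-2,-2,-2,-1,-1,-1,0,0,0,1,1,1,2,2,2,3,3
q: 0,1,2,3,4,5,6,7,8,9,10,11,12,13,14,15,16,17,18,19,20,21,22,23,24,25,26,27,28,29,30,31
p: 2,1,0,-1,-2,-3,-4,-5,-6,-7,-8,-9,-9,-9,-9,-9,-9,-9,-9,-9,-9,-9,-9,-9,-9,-9,-9,-9,-9,-9,-9,-9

steps = 56; useful = 1132; efficiency = 1132/1792 = 283/448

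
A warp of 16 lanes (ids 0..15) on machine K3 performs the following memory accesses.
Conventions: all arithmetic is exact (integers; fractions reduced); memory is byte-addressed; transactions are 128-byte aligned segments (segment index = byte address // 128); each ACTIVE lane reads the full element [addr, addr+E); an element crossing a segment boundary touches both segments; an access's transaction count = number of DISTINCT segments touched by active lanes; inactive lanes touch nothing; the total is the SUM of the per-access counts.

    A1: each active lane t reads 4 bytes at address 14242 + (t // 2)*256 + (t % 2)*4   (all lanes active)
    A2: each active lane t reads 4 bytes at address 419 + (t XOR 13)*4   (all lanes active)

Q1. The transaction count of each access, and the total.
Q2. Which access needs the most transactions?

A1: 8 transactions
A2: 1 transaction

Answer: 8,1; total 9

Answer: A1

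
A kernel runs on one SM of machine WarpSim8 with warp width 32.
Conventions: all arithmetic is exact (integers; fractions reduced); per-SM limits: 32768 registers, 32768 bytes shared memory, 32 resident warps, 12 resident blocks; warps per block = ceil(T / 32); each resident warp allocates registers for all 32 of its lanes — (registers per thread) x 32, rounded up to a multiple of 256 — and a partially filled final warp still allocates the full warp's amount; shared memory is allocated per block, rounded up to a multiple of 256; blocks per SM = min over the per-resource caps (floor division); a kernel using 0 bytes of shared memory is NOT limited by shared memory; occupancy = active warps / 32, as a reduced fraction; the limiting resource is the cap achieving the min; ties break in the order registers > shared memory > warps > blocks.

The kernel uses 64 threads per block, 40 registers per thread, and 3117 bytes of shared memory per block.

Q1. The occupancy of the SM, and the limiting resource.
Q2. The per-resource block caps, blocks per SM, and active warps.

Answer: occupancy 9/16, limited by shared memory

registers: 12 blocks
shared memory: 9 blocks
warps: 16 blocks
blocks: 12 blocks

Answer: 9 blocks, 18 active warps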